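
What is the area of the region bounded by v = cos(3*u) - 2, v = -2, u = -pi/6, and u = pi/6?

On [-pi/6, pi/6], (cos(3*u) - 2) - (-2) = cos(3*u) is ≥ 0 throughout, so the area is a single integral of |cos(3*u)|.
∫[-pi/6,pi/6] (cos(3*u)) du = 2/3.

2/3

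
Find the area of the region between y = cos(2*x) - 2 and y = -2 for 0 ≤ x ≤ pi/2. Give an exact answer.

1

The difference (cos(2*x) - 2) - (-2) = cos(2*x) changes sign at x = pi/4 inside [0, pi/2], so split the integral there.
∫[0,pi/4] (cos(2*x)) dx = 1/2.
∫[pi/4,pi/2] (cos(2*x)) dx = -1/2; the area of that piece is 1/2.
Total area = 1/2 + 1/2 = 1.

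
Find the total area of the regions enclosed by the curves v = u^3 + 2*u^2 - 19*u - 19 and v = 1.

Set the curves equal: u^3 + 2*u^2 - 19*u - 19 = 1, so u^3 + 2*u^2 - 19*u - 20 = 0, which factors as (u - 4)*(u + 1)*(u + 5) = 0. The curves meet at u = -5, -1, 4.
On [-5, -1], v = u^3 + 2*u^2 - 19*u - 19 is on top; that piece has area ∫[-5,-1] (u^3 + 2*u^2 - 19*u - 20) du = 224/3.
On [-1, 4], v = 1 is on top; that piece has area ∫[-1,4] (-(u^3 + 2*u^2 - 19*u - 20)) du = 1625/12.
Total enclosed area = 224/3 + 1625/12 = 2521/12.

2521/12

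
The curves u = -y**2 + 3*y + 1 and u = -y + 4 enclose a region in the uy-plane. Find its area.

Both boundary curves give u as a function of y, so integrate with respect to y. Setting them equal: -y**2 + 4*y - 3 = 0, i.e. -(y - 3)*(y - 1) = 0, so they meet at y = 1, 3.
For y in [1, 3], u = -y**2 + 3*y + 1 is on the right; area = ∫[1,3] (-y**2 + 4*y - 3) dy = 4/3.

4/3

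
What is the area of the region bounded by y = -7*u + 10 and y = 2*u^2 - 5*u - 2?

125/3

Set the curves equal: -7*u + 10 = 2*u^2 - 5*u - 2, so -2*u^2 - 2*u + 12 = 0, which factors as -2*(u - 2)*(u + 3) = 0. The curves meet at u = -3, 2.
On [-3, 2], y = -7*u + 10 is on top; that piece has area ∫[-3,2] (-2*u^2 - 2*u + 12) du = 125/3.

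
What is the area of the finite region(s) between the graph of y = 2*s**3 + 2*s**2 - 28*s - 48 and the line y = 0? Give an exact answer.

1741/6

The curve meets the s-axis where 2*s**3 + 2*s**2 - 28*s - 48 = 0, i.e. 2*(s - 4)*(s + 2)*(s + 3) = 0, at s = -3, -2, 4.
On [-3, -2] the curve lies above the axis; ∫[-3,-2] (2*s**3 + 2*s**2 - 28*s - 48) ds = 13/6, giving area 13/6.
On [-2, 4] the curve lies below the axis; ∫[-2,4] (2*s**3 + 2*s**2 - 28*s - 48) ds = -288, giving area 288.
Total area = 13/6 + 288 = 1741/6.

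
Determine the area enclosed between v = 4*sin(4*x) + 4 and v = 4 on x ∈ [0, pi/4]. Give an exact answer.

On [0, pi/4], (4*sin(4*x) + 4) - (4) = 4*sin(4*x) is ≥ 0 throughout, so the area is a single integral of |4*sin(4*x)|.
∫[0,pi/4] (4*sin(4*x)) dx = 2.

2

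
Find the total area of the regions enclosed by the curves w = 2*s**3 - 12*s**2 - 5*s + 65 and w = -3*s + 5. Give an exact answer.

Set the curves equal: 2*s**3 - 12*s**2 - 5*s + 65 = -3*s + 5, so 2*s**3 - 12*s**2 - 2*s + 60 = 0, which factors as 2*(s - 5)*(s - 3)*(s + 2) = 0. The curves meet at s = -2, 3, 5.
On [-2, 3], w = 2*s**3 - 12*s**2 - 5*s + 65 is on top; that piece has area ∫[-2,3] (2*s**3 - 12*s**2 - 2*s + 60) ds = 375/2.
On [3, 5], w = -3*s + 5 is on top; that piece has area ∫[3,5] (-(2*s**3 - 12*s**2 - 2*s + 60)) ds = 16.
Total enclosed area = 375/2 + 16 = 407/2.

407/2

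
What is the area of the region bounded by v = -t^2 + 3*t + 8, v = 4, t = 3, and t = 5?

5

The difference (-t^2 + 3*t + 8) - (4) = -t^2 + 3*t + 4 changes sign at t = 4 inside [3, 5], so split the integral there.
∫[3,4] (-t^2 + 3*t + 4) dt = 13/6.
∫[4,5] (-t^2 + 3*t + 4) dt = -17/6; the area of that piece is 17/6.
Total area = 13/6 + 17/6 = 5.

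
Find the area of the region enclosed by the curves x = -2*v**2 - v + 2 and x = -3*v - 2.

Both boundary curves give x as a function of v, so integrate with respect to v. Setting them equal: -2*v**2 + 2*v + 4 = 0, i.e. -2*(v - 2)*(v + 1) = 0, so they meet at v = -1, 2.
For v in [-1, 2], x = -2*v**2 - v + 2 is on the right; area = ∫[-1,2] (-2*v**2 + 2*v + 4) dv = 9.

9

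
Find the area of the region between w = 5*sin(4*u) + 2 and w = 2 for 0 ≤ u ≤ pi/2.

The difference (5*sin(4*u) + 2) - (2) = 5*sin(4*u) changes sign at u = pi/4 inside [0, pi/2], so split the integral there.
∫[0,pi/4] (5*sin(4*u)) du = 5/2.
∫[pi/4,pi/2] (5*sin(4*u)) du = -5/2; the area of that piece is 5/2.
Total area = 5/2 + 5/2 = 5.

5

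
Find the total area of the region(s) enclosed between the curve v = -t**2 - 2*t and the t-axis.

4/3

The curve meets the t-axis where -t**2 - 2*t = 0, i.e. -t*(t + 2) = 0, at t = -2, 0.
On [-2, 0] the curve lies above the axis; ∫[-2,0] (-t**2 - 2*t) dt = 4/3, giving area 4/3.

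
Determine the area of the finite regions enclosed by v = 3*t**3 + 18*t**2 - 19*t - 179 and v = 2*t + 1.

1551/2

Set the curves equal: 3*t**3 + 18*t**2 - 19*t - 179 = 2*t + 1, so 3*t**3 + 18*t**2 - 21*t - 180 = 0, which factors as 3*(t - 3)*(t + 4)*(t + 5) = 0. The curves meet at t = -5, -4, 3.
On [-5, -4], v = 3*t**3 + 18*t**2 - 19*t - 179 is on top; that piece has area ∫[-5,-4] (3*t**3 + 18*t**2 - 21*t - 180) dt = 15/4.
On [-4, 3], v = 2*t + 1 is on top; that piece has area ∫[-4,3] (-(3*t**3 + 18*t**2 - 21*t - 180)) dt = 3087/4.
Total enclosed area = 15/4 + 3087/4 = 1551/2.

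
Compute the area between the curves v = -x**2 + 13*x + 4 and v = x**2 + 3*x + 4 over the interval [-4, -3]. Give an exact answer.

On [-4, -3], (-x**2 + 13*x + 4) - (x**2 + 3*x + 4) = -2*x**2 + 10*x is ≤ 0 throughout, so the area is a single integral of |-2*x**2 + 10*x|.
∫[-4,-3] (-2*x**2 + 10*x) dx = -179/3; the area of that piece is 179/3.

179/3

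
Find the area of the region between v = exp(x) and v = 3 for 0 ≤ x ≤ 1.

On [0, 1], (exp(x)) - (3) = exp(x) - 3 is ≤ 0 throughout, so the area is a single integral of |exp(x) - 3|.
∫[0,1] (exp(x) - 3) dx = -4 + exp(1); the area of that piece is 4 - exp(1).

4 - exp(1)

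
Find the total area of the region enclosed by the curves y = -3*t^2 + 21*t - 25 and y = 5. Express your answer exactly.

Set the curves equal: -3*t^2 + 21*t - 25 = 5, so -3*t^2 + 21*t - 30 = 0, which factors as -3*(t - 5)*(t - 2) = 0. The curves meet at t = 2, 5.
On [2, 5], y = -3*t^2 + 21*t - 25 is on top; that piece has area ∫[2,5] (-3*t^2 + 21*t - 30) dt = 27/2.

27/2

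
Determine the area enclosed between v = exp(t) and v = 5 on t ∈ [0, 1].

On [0, 1], (exp(t)) - (5) = exp(t) - 5 is ≤ 0 throughout, so the area is a single integral of |exp(t) - 5|.
∫[0,1] (exp(t) - 5) dt = -6 + exp(1); the area of that piece is 6 - exp(1).

6 - exp(1)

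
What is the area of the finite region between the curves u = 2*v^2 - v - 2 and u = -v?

Both boundary curves give u as a function of v, so integrate with respect to v. Setting them equal: 2*v^2 - 2 = 0, i.e. 2*(v - 1)*(v + 1) = 0, so they meet at v = -1, 1.
For v in [-1, 1], u = 2*v^2 - v - 2 is on the left; area = ∫[-1,1] (-(2*v^2 - 2)) dv = 8/3.

8/3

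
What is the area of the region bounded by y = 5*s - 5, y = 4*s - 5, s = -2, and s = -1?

3/2

On [-2, -1], (5*s - 5) - (4*s - 5) = s is ≤ 0 throughout, so the area is a single integral of |s|.
∫[-2,-1] (s) ds = -3/2; the area of that piece is 3/2.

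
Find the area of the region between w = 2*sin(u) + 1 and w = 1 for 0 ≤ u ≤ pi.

4

On [0, pi], (2*sin(u) + 1) - (1) = 2*sin(u) is ≥ 0 throughout, so the area is a single integral of |2*sin(u)|.
∫[0,pi] (2*sin(u)) du = 4.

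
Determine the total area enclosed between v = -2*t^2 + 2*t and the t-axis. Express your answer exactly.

1/3

The curve meets the t-axis where -2*t^2 + 2*t = 0, i.e. -2*t*(t - 1) = 0, at t = 0, 1.
On [0, 1] the curve lies above the axis; ∫[0,1] (-2*t^2 + 2*t) dt = 1/3, giving area 1/3.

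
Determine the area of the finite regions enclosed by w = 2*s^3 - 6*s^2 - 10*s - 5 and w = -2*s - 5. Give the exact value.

Set the curves equal: 2*s^3 - 6*s^2 - 10*s - 5 = -2*s - 5, so 2*s^3 - 6*s^2 - 8*s = 0, which factors as 2*s*(s - 4)*(s + 1) = 0. The curves meet at s = -1, 0, 4.
On [-1, 0], w = 2*s^3 - 6*s^2 - 10*s - 5 is on top; that piece has area ∫[-1,0] (2*s^3 - 6*s^2 - 8*s) ds = 3/2.
On [0, 4], w = -2*s - 5 is on top; that piece has area ∫[0,4] (-(2*s^3 - 6*s^2 - 8*s)) ds = 64.
Total enclosed area = 3/2 + 64 = 131/2.

131/2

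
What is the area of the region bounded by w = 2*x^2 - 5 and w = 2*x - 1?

9

Set the curves equal: 2*x^2 - 5 = 2*x - 1, so 2*x^2 - 2*x - 4 = 0, which factors as 2*(x - 2)*(x + 1) = 0. The curves meet at x = -1, 2.
On [-1, 2], w = 2*x - 1 is on top; that piece has area ∫[-1,2] (-(2*x^2 - 2*x - 4)) dx = 9.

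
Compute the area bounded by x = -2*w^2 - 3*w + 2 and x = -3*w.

8/3

Both boundary curves give x as a function of w, so integrate with respect to w. Setting them equal: -2*w^2 + 2 = 0, i.e. -2*(w - 1)*(w + 1) = 0, so they meet at w = -1, 1.
For w in [-1, 1], x = -2*w^2 - 3*w + 2 is on the right; area = ∫[-1,1] (-2*w^2 + 2) dw = 8/3.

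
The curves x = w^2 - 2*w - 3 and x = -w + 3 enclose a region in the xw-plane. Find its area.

125/6

Both boundary curves give x as a function of w, so integrate with respect to w. Setting them equal: w^2 - w - 6 = 0, i.e. (w - 3)*(w + 2) = 0, so they meet at w = -2, 3.
For w in [-2, 3], x = w^2 - 2*w - 3 is on the left; area = ∫[-2,3] (-(w^2 - w - 6)) dw = 125/6.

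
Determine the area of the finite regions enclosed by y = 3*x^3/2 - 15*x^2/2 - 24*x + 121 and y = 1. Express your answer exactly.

5137/8

Set the curves equal: 3*x^3/2 - 15*x^2/2 - 24*x + 121 = 1, so 3*x^3/2 - 15*x^2/2 - 24*x + 120 = 0, which factors as 3*(x - 5)*(x - 4)*(x + 4)/2 = 0. The curves meet at x = -4, 4, 5.
On [-4, 4], y = 3*x^3/2 - 15*x^2/2 - 24*x + 121 is on top; that piece has area ∫[-4,4] (3*x^3/2 - 15*x^2/2 - 24*x + 120) dx = 640.
On [4, 5], y = 1 is on top; that piece has area ∫[4,5] (-(3*x^3/2 - 15*x^2/2 - 24*x + 120)) dx = 17/8.
Total enclosed area = 640 + 17/8 = 5137/8.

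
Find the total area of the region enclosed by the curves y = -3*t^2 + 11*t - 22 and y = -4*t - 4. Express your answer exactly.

1/2

Set the curves equal: -3*t^2 + 11*t - 22 = -4*t - 4, so -3*t^2 + 15*t - 18 = 0, which factors as -3*(t - 3)*(t - 2) = 0. The curves meet at t = 2, 3.
On [2, 3], y = -3*t^2 + 11*t - 22 is on top; that piece has area ∫[2,3] (-3*t^2 + 15*t - 18) dt = 1/2.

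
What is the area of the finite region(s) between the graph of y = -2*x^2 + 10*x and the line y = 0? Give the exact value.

The curve meets the x-axis where -2*x^2 + 10*x = 0, i.e. -2*x*(x - 5) = 0, at x = 0, 5.
On [0, 5] the curve lies above the axis; ∫[0,5] (-2*x^2 + 10*x) dx = 125/3, giving area 125/3.

125/3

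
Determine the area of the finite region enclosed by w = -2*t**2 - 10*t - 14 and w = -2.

1/3

Set the curves equal: -2*t**2 - 10*t - 14 = -2, so -2*t**2 - 10*t - 12 = 0, which factors as -2*(t + 2)*(t + 3) = 0. The curves meet at t = -3, -2.
On [-3, -2], w = -2*t**2 - 10*t - 14 is on top; that piece has area ∫[-3,-2] (-2*t**2 - 10*t - 12) dt = 1/3.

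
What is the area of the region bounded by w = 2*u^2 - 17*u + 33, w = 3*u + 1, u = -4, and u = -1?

On [-4, -1], (2*u^2 - 17*u + 33) - (3*u + 1) = 2*u^2 - 20*u + 32 is ≥ 0 throughout, so the area is a single integral of |2*u^2 - 20*u + 32|.
∫[-4,-1] (2*u^2 - 20*u + 32) du = 288.

288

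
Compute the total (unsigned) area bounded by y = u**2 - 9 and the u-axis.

36

The curve meets the u-axis where u**2 - 9 = 0, i.e. (u - 3)*(u + 3) = 0, at u = -3, 3.
On [-3, 3] the curve lies below the axis; ∫[-3,3] (u**2 - 9) du = -36, giving area 36.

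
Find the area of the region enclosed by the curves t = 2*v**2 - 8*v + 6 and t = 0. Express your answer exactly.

8/3

Both boundary curves give t as a function of v, so integrate with respect to v. Setting them equal: 2*v**2 - 8*v + 6 = 0, i.e. 2*(v - 3)*(v - 1) = 0, so they meet at v = 1, 3.
For v in [1, 3], t = 2*v**2 - 8*v + 6 is on the left; area = ∫[1,3] (-(2*v**2 - 8*v + 6)) dv = 8/3.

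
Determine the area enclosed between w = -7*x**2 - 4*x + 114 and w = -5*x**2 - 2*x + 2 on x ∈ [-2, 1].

On [-2, 1], (-7*x**2 - 4*x + 114) - (-5*x**2 - 2*x + 2) = -2*x**2 - 2*x + 112 is ≥ 0 throughout, so the area is a single integral of |-2*x**2 - 2*x + 112|.
∫[-2,1] (-2*x**2 - 2*x + 112) dx = 333.

333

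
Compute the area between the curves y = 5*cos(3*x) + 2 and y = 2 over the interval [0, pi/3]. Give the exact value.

10/3

The difference (5*cos(3*x) + 2) - (2) = 5*cos(3*x) changes sign at x = pi/6 inside [0, pi/3], so split the integral there.
∫[0,pi/6] (5*cos(3*x)) dx = 5/3.
∫[pi/6,pi/3] (5*cos(3*x)) dx = -5/3; the area of that piece is 5/3.
Total area = 5/3 + 5/3 = 10/3.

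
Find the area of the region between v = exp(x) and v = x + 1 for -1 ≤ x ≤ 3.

On [-1, 3], (exp(x)) - (x + 1) = -x + exp(x) - 1 is ≥ 0 throughout, so the area is a single integral of |-x + exp(x) - 1|.
∫[-1,3] (-x + exp(x) - 1) dx = -8 - exp(-1) + exp(3).

-8 - exp(-1) + exp(3)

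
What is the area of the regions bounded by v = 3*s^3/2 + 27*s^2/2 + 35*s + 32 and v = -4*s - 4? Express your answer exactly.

Set the curves equal: 3*s^3/2 + 27*s^2/2 + 35*s + 32 = -4*s - 4, so 3*s^3/2 + 27*s^2/2 + 39*s + 36 = 0, which factors as 3*(s + 2)*(s + 3)*(s + 4)/2 = 0. The curves meet at s = -4, -3, -2.
On [-4, -3], v = 3*s^3/2 + 27*s^2/2 + 35*s + 32 is on top; that piece has area ∫[-4,-3] (3*s^3/2 + 27*s^2/2 + 39*s + 36) ds = 3/8.
On [-3, -2], v = -4*s - 4 is on top; that piece has area ∫[-3,-2] (-(3*s^3/2 + 27*s^2/2 + 39*s + 36)) ds = 3/8.
Total enclosed area = 3/8 + 3/8 = 3/4.

3/4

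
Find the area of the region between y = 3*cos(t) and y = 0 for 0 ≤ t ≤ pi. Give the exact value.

6

The difference (3*cos(t)) - (0) = 3*cos(t) changes sign at t = pi/2 inside [0, pi], so split the integral there.
∫[0,pi/2] (3*cos(t)) dt = 3.
∫[pi/2,pi] (3*cos(t)) dt = -3; the area of that piece is 3.
Total area = 3 + 3 = 6.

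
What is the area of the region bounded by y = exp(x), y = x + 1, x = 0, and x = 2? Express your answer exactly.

On [0, 2], (exp(x)) - (x + 1) = -x + exp(x) - 1 is ≥ 0 throughout, so the area is a single integral of |-x + exp(x) - 1|.
∫[0,2] (-x + exp(x) - 1) dx = -5 + exp(2).

-5 + exp(2)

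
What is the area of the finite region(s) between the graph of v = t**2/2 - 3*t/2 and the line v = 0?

The curve meets the t-axis where t**2/2 - 3*t/2 = 0, i.e. t*(t - 3)/2 = 0, at t = 0, 3.
On [0, 3] the curve lies below the axis; ∫[0,3] (t**2/2 - 3*t/2) dt = -9/4, giving area 9/4.

9/4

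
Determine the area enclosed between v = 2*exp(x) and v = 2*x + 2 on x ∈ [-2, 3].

-15 - 2*exp(-2) + 2*exp(3)

On [-2, 3], (2*exp(x)) - (2*x + 2) = -2*x + 2*exp(x) - 2 is ≥ 0 throughout, so the area is a single integral of |-2*x + 2*exp(x) - 2|.
∫[-2,3] (-2*x + 2*exp(x) - 2) dx = -15 - 2*exp(-2) + 2*exp(3).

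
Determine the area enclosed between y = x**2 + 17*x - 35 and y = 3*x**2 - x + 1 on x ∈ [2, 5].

The difference (x**2 + 17*x - 35) - (3*x**2 - x + 1) = -2*x**2 + 18*x - 36 changes sign at x = 3 inside [2, 5], so split the integral there.
∫[2,3] (-2*x**2 + 18*x - 36) dx = -11/3; the area of that piece is 11/3.
∫[3,5] (-2*x**2 + 18*x - 36) dx = 20/3.
Total area = 11/3 + 20/3 = 31/3.

31/3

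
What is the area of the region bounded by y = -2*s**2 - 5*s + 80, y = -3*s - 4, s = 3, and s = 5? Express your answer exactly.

On [3, 5], (-2*s**2 - 5*s + 80) - (-3*s - 4) = -2*s**2 - 2*s + 84 is ≥ 0 throughout, so the area is a single integral of |-2*s**2 - 2*s + 84|.
∫[3,5] (-2*s**2 - 2*s + 84) ds = 260/3.

260/3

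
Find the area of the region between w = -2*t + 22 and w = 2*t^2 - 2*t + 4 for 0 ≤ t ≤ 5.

The difference (-2*t + 22) - (2*t^2 - 2*t + 4) = -2*t^2 + 18 changes sign at t = 3 inside [0, 5], so split the integral there.
∫[0,3] (-2*t^2 + 18) dt = 36.
∫[3,5] (-2*t^2 + 18) dt = -88/3; the area of that piece is 88/3.
Total area = 36 + 88/3 = 196/3.

196/3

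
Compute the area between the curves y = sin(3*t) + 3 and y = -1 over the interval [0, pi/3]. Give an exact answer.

2/3 + 4*pi/3

On [0, pi/3], (sin(3*t) + 3) - (-1) = sin(3*t) + 4 is ≥ 0 throughout, so the area is a single integral of |sin(3*t) + 4|.
∫[0,pi/3] (sin(3*t) + 4) dt = 2/3 + 4*pi/3.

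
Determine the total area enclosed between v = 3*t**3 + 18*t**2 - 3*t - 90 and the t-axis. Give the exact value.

1221/4

The curve meets the t-axis where 3*t**3 + 18*t**2 - 3*t - 90 = 0, i.e. 3*(t - 2)*(t + 3)*(t + 5) = 0, at t = -5, -3, 2.
On [-5, -3] the curve lies above the axis; ∫[-5,-3] (3*t**3 + 18*t**2 - 3*t - 90) dt = 24, giving area 24.
On [-3, 2] the curve lies below the axis; ∫[-3,2] (3*t**3 + 18*t**2 - 3*t - 90) dt = -1125/4, giving area 1125/4.
Total area = 24 + 1125/4 = 1221/4.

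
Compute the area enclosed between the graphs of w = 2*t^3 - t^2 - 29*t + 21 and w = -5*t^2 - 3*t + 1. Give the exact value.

Set the curves equal: 2*t^3 - t^2 - 29*t + 21 = -5*t^2 - 3*t + 1, so 2*t^3 + 4*t^2 - 26*t + 20 = 0, which factors as 2*(t - 2)*(t - 1)*(t + 5) = 0. The curves meet at t = -5, 1, 2.
On [-5, 1], w = 2*t^3 - t^2 - 29*t + 21 is on top; that piece has area ∫[-5,1] (2*t^3 + 4*t^2 - 26*t + 20) dt = 288.
On [1, 2], w = -5*t^2 - 3*t + 1 is on top; that piece has area ∫[1,2] (-(2*t^3 + 4*t^2 - 26*t + 20)) dt = 13/6.
Total enclosed area = 288 + 13/6 = 1741/6.

1741/6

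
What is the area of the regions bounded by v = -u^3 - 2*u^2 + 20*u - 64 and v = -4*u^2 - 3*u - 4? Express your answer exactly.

Set the curves equal: -u^3 - 2*u^2 + 20*u - 64 = -4*u^2 - 3*u - 4, so -u^3 + 2*u^2 + 23*u - 60 = 0, which factors as -(u - 4)*(u - 3)*(u + 5) = 0. The curves meet at u = -5, 3, 4.
On [-5, 3], v = -4*u^2 - 3*u - 4 is on top; that piece has area ∫[-5,3] (-(-u^3 + 2*u^2 + 23*u - 60)) du = 1280/3.
On [3, 4], v = -u^3 - 2*u^2 + 20*u - 64 is on top; that piece has area ∫[3,4] (-u^3 + 2*u^2 + 23*u - 60) du = 17/12.
Total enclosed area = 1280/3 + 17/12 = 5137/12.

5137/12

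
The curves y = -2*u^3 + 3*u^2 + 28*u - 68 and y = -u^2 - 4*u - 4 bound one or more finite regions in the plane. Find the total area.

Set the curves equal: -2*u^3 + 3*u^2 + 28*u - 68 = -u^2 - 4*u - 4, so -2*u^3 + 4*u^2 + 32*u - 64 = 0, which factors as -2*(u - 4)*(u - 2)*(u + 4) = 0. The curves meet at u = -4, 2, 4.
On [-4, 2], y = -u^2 - 4*u - 4 is on top; that piece has area ∫[-4,2] (-(-2*u^3 + 4*u^2 + 32*u - 64)) du = 360.
On [2, 4], y = -2*u^3 + 3*u^2 + 28*u - 68 is on top; that piece has area ∫[2,4] (-2*u^3 + 4*u^2 + 32*u - 64) du = 56/3.
Total enclosed area = 360 + 56/3 = 1136/3.

1136/3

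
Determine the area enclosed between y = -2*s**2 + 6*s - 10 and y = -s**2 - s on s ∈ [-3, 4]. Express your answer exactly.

165/2

The difference (-2*s**2 + 6*s - 10) - (-s**2 - s) = -s**2 + 7*s - 10 changes sign at s = 2 inside [-3, 4], so split the integral there.
∫[-3,2] (-s**2 + 7*s - 10) ds = -475/6; the area of that piece is 475/6.
∫[2,4] (-s**2 + 7*s - 10) ds = 10/3.
Total area = 475/6 + 10/3 = 165/2.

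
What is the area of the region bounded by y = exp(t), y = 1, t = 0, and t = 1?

-2 + exp(1)

On [0, 1], (exp(t)) - (1) = exp(t) - 1 is ≥ 0 throughout, so the area is a single integral of |exp(t) - 1|.
∫[0,1] (exp(t) - 1) dt = -2 + exp(1).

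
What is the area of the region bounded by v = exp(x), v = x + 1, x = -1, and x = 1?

-2 - exp(-1) + exp(1)

On [-1, 1], (exp(x)) - (x + 1) = -x + exp(x) - 1 is ≥ 0 throughout, so the area is a single integral of |-x + exp(x) - 1|.
∫[-1,1] (-x + exp(x) - 1) dx = -2 - exp(-1) + exp(1).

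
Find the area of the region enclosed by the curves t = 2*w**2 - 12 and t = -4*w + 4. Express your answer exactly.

Both boundary curves give t as a function of w, so integrate with respect to w. Setting them equal: 2*w**2 + 4*w - 16 = 0, i.e. 2*(w - 2)*(w + 4) = 0, so they meet at w = -4, 2.
For w in [-4, 2], t = 2*w**2 - 12 is on the left; area = ∫[-4,2] (-(2*w**2 + 4*w - 16)) dw = 72.

72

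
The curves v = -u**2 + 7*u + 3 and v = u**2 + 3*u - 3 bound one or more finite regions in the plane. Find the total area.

Set the curves equal: -u**2 + 7*u + 3 = u**2 + 3*u - 3, so -2*u**2 + 4*u + 6 = 0, which factors as -2*(u - 3)*(u + 1) = 0. The curves meet at u = -1, 3.
On [-1, 3], v = -u**2 + 7*u + 3 is on top; that piece has area ∫[-1,3] (-2*u**2 + 4*u + 6) du = 64/3.

64/3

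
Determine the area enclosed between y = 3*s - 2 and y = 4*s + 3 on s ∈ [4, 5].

19/2

On [4, 5], (3*s - 2) - (4*s + 3) = -s - 5 is ≤ 0 throughout, so the area is a single integral of |-s - 5|.
∫[4,5] (-s - 5) ds = -19/2; the area of that piece is 19/2.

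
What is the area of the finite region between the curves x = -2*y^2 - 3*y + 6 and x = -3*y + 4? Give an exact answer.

Both boundary curves give x as a function of y, so integrate with respect to y. Setting them equal: -2*y^2 + 2 = 0, i.e. -2*(y - 1)*(y + 1) = 0, so they meet at y = -1, 1.
For y in [-1, 1], x = -2*y^2 - 3*y + 6 is on the right; area = ∫[-1,1] (-2*y^2 + 2) dy = 8/3.

8/3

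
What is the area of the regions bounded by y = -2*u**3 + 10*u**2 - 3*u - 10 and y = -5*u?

Set the curves equal: -2*u**3 + 10*u**2 - 3*u - 10 = -5*u, so -2*u**3 + 10*u**2 + 2*u - 10 = 0, which factors as -2*(u - 5)*(u - 1)*(u + 1) = 0. The curves meet at u = -1, 1, 5.
On [-1, 1], y = -5*u is on top; that piece has area ∫[-1,1] (-(-2*u**3 + 10*u**2 + 2*u - 10)) du = 40/3.
On [1, 5], y = -2*u**3 + 10*u**2 - 3*u - 10 is on top; that piece has area ∫[1,5] (-2*u**3 + 10*u**2 + 2*u - 10) du = 256/3.
Total enclosed area = 40/3 + 256/3 = 296/3.

296/3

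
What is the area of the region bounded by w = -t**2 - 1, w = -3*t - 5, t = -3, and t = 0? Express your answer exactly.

89/6

The difference (-t**2 - 1) - (-3*t - 5) = -t**2 + 3*t + 4 changes sign at t = -1 inside [-3, 0], so split the integral there.
∫[-3,-1] (-t**2 + 3*t + 4) dt = -38/3; the area of that piece is 38/3.
∫[-1,0] (-t**2 + 3*t + 4) dt = 13/6.
Total area = 38/3 + 13/6 = 89/6.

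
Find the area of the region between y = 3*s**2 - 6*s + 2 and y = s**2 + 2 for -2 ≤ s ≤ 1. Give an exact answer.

The difference (3*s**2 - 6*s + 2) - (s**2 + 2) = 2*s**2 - 6*s changes sign at s = 0 inside [-2, 1], so split the integral there.
∫[-2,0] (2*s**2 - 6*s) ds = 52/3.
∫[0,1] (2*s**2 - 6*s) ds = -7/3; the area of that piece is 7/3.
Total area = 52/3 + 7/3 = 59/3.

59/3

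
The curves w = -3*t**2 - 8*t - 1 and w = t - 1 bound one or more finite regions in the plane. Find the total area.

27/2

Set the curves equal: -3*t**2 - 8*t - 1 = t - 1, so -3*t**2 - 9*t = 0, which factors as -3*t*(t + 3) = 0. The curves meet at t = -3, 0.
On [-3, 0], w = -3*t**2 - 8*t - 1 is on top; that piece has area ∫[-3,0] (-3*t**2 - 9*t) dt = 27/2.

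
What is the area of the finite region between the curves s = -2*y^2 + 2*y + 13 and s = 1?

Both boundary curves give s as a function of y, so integrate with respect to y. Setting them equal: -2*y^2 + 2*y + 12 = 0, i.e. -2*(y - 3)*(y + 2) = 0, so they meet at y = -2, 3.
For y in [-2, 3], s = -2*y^2 + 2*y + 13 is on the right; area = ∫[-2,3] (-2*y^2 + 2*y + 12) dy = 125/3.

125/3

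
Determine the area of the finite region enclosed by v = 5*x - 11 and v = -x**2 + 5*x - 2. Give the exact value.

36

Set the curves equal: 5*x - 11 = -x**2 + 5*x - 2, so x**2 - 9 = 0, which factors as (x - 3)*(x + 3) = 0. The curves meet at x = -3, 3.
On [-3, 3], v = -x**2 + 5*x - 2 is on top; that piece has area ∫[-3,3] (-(x**2 - 9)) dx = 36.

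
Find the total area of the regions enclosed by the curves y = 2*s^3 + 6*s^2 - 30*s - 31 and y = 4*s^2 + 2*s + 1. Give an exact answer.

863/3

Set the curves equal: 2*s^3 + 6*s^2 - 30*s - 31 = 4*s^2 + 2*s + 1, so 2*s^3 + 2*s^2 - 32*s - 32 = 0, which factors as 2*(s - 4)*(s + 1)*(s + 4) = 0. The curves meet at s = -4, -1, 4.
On [-4, -1], y = 2*s^3 + 6*s^2 - 30*s - 31 is on top; that piece has area ∫[-4,-1] (2*s^3 + 2*s^2 - 32*s - 32) ds = 117/2.
On [-1, 4], y = 4*s^2 + 2*s + 1 is on top; that piece has area ∫[-1,4] (-(2*s^3 + 2*s^2 - 32*s - 32)) ds = 1375/6.
Total enclosed area = 117/2 + 1375/6 = 863/3.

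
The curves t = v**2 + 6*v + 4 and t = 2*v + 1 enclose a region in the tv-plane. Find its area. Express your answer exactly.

Both boundary curves give t as a function of v, so integrate with respect to v. Setting them equal: v**2 + 4*v + 3 = 0, i.e. (v + 1)*(v + 3) = 0, so they meet at v = -3, -1.
For v in [-3, -1], t = v**2 + 6*v + 4 is on the left; area = ∫[-3,-1] (-(v**2 + 4*v + 3)) dv = 4/3.

4/3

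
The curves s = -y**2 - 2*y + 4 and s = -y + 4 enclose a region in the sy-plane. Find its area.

Both boundary curves give s as a function of y, so integrate with respect to y. Setting them equal: -y**2 - y = 0, i.e. -y*(y + 1) = 0, so they meet at y = -1, 0.
For y in [-1, 0], s = -y**2 - 2*y + 4 is on the right; area = ∫[-1,0] (-y**2 - y) dy = 1/6.

1/6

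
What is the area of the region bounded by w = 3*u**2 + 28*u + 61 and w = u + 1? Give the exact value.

Set the curves equal: 3*u**2 + 28*u + 61 = u + 1, so 3*u**2 + 27*u + 60 = 0, which factors as 3*(u + 4)*(u + 5) = 0. The curves meet at u = -5, -4.
On [-5, -4], w = u + 1 is on top; that piece has area ∫[-5,-4] (-(3*u**2 + 27*u + 60)) du = 1/2.

1/2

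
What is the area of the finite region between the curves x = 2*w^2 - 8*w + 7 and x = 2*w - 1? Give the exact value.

Both boundary curves give x as a function of w, so integrate with respect to w. Setting them equal: 2*w^2 - 10*w + 8 = 0, i.e. 2*(w - 4)*(w - 1) = 0, so they meet at w = 1, 4.
For w in [1, 4], x = 2*w^2 - 8*w + 7 is on the left; area = ∫[1,4] (-(2*w^2 - 10*w + 8)) dw = 9.

9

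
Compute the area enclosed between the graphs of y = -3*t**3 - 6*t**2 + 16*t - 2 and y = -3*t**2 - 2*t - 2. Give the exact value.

253/4

Set the curves equal: -3*t**3 - 6*t**2 + 16*t - 2 = -3*t**2 - 2*t - 2, so -3*t**3 - 3*t**2 + 18*t = 0, which factors as -3*t*(t - 2)*(t + 3) = 0. The curves meet at t = -3, 0, 2.
On [-3, 0], y = -3*t**2 - 2*t - 2 is on top; that piece has area ∫[-3,0] (-(-3*t**3 - 3*t**2 + 18*t)) dt = 189/4.
On [0, 2], y = -3*t**3 - 6*t**2 + 16*t - 2 is on top; that piece has area ∫[0,2] (-3*t**3 - 3*t**2 + 18*t) dt = 16.
Total enclosed area = 189/4 + 16 = 253/4.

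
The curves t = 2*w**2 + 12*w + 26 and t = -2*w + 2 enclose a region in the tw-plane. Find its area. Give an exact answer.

Both boundary curves give t as a function of w, so integrate with respect to w. Setting them equal: 2*w**2 + 14*w + 24 = 0, i.e. 2*(w + 3)*(w + 4) = 0, so they meet at w = -4, -3.
For w in [-4, -3], t = 2*w**2 + 12*w + 26 is on the left; area = ∫[-4,-3] (-(2*w**2 + 14*w + 24)) dw = 1/3.

1/3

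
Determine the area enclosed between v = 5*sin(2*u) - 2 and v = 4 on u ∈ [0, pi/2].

-5 + 3*pi

On [0, pi/2], (5*sin(2*u) - 2) - (4) = 5*sin(2*u) - 6 is ≤ 0 throughout, so the area is a single integral of |5*sin(2*u) - 6|.
∫[0,pi/2] (5*sin(2*u) - 6) du = 5 - 3*pi; the area of that piece is -5 + 3*pi.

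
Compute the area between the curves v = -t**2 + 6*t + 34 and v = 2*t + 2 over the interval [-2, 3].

On [-2, 3], (-t**2 + 6*t + 34) - (2*t + 2) = -t**2 + 4*t + 32 is ≥ 0 throughout, so the area is a single integral of |-t**2 + 4*t + 32|.
∫[-2,3] (-t**2 + 4*t + 32) dt = 475/3.

475/3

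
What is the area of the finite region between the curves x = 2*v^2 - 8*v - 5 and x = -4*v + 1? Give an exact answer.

64/3

Both boundary curves give x as a function of v, so integrate with respect to v. Setting them equal: 2*v^2 - 4*v - 6 = 0, i.e. 2*(v - 3)*(v + 1) = 0, so they meet at v = -1, 3.
For v in [-1, 3], x = 2*v^2 - 8*v - 5 is on the left; area = ∫[-1,3] (-(2*v^2 - 4*v - 6)) dv = 64/3.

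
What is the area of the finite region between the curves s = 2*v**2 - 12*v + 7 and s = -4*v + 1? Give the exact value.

8/3

Both boundary curves give s as a function of v, so integrate with respect to v. Setting them equal: 2*v**2 - 8*v + 6 = 0, i.e. 2*(v - 3)*(v - 1) = 0, so they meet at v = 1, 3.
For v in [1, 3], s = 2*v**2 - 12*v + 7 is on the left; area = ∫[1,3] (-(2*v**2 - 8*v + 6)) dv = 8/3.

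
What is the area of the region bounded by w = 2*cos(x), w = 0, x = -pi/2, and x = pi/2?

On [-pi/2, pi/2], (2*cos(x)) - (0) = 2*cos(x) is ≥ 0 throughout, so the area is a single integral of |2*cos(x)|.
∫[-pi/2,pi/2] (2*cos(x)) dx = 4.

4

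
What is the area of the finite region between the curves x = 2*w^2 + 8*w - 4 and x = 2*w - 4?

9

Both boundary curves give x as a function of w, so integrate with respect to w. Setting them equal: 2*w^2 + 6*w = 0, i.e. 2*w*(w + 3) = 0, so they meet at w = -3, 0.
For w in [-3, 0], x = 2*w^2 + 8*w - 4 is on the left; area = ∫[-3,0] (-(2*w^2 + 6*w)) dw = 9.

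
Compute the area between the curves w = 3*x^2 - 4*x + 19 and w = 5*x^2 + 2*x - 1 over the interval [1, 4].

The difference (3*x^2 - 4*x + 19) - (5*x^2 + 2*x - 1) = -2*x^2 - 6*x + 20 changes sign at x = 2 inside [1, 4], so split the integral there.
∫[1,2] (-2*x^2 - 6*x + 20) dx = 19/3.
∫[2,4] (-2*x^2 - 6*x + 20) dx = -100/3; the area of that piece is 100/3.
Total area = 19/3 + 100/3 = 119/3.

119/3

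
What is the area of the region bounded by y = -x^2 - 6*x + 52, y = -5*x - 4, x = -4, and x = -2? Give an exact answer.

On [-4, -2], (-x^2 - 6*x + 52) - (-5*x - 4) = -x^2 - x + 56 is ≥ 0 throughout, so the area is a single integral of |-x^2 - x + 56|.
∫[-4,-2] (-x^2 - x + 56) dx = 298/3.

298/3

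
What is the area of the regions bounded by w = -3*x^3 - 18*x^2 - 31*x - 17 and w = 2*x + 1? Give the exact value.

3/2

Set the curves equal: -3*x^3 - 18*x^2 - 31*x - 17 = 2*x + 1, so -3*x^3 - 18*x^2 - 33*x - 18 = 0, which factors as -3*(x + 1)*(x + 2)*(x + 3) = 0. The curves meet at x = -3, -2, -1.
On [-3, -2], w = 2*x + 1 is on top; that piece has area ∫[-3,-2] (-(-3*x^3 - 18*x^2 - 33*x - 18)) dx = 3/4.
On [-2, -1], w = -3*x^3 - 18*x^2 - 31*x - 17 is on top; that piece has area ∫[-2,-1] (-3*x^3 - 18*x^2 - 33*x - 18) dx = 3/4.
Total enclosed area = 3/4 + 3/4 = 3/2.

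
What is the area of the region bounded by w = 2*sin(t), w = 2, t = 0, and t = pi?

On [0, pi], (2*sin(t)) - (2) = 2*sin(t) - 2 is ≤ 0 throughout, so the area is a single integral of |2*sin(t) - 2|.
∫[0,pi] (2*sin(t) - 2) dt = 4 - 2*pi; the area of that piece is -4 + 2*pi.

-4 + 2*pi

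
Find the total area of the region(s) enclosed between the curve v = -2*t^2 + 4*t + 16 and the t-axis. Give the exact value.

The curve meets the t-axis where -2*t^2 + 4*t + 16 = 0, i.e. -2*(t - 4)*(t + 2) = 0, at t = -2, 4.
On [-2, 4] the curve lies above the axis; ∫[-2,4] (-2*t^2 + 4*t + 16) dt = 72, giving area 72.

72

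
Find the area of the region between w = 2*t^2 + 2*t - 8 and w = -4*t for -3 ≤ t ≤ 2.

43

The difference (2*t^2 + 2*t - 8) - (-4*t) = 2*t^2 + 6*t - 8 changes sign at t = 1 inside [-3, 2], so split the integral there.
∫[-3,1] (2*t^2 + 6*t - 8) dt = -112/3; the area of that piece is 112/3.
∫[1,2] (2*t^2 + 6*t - 8) dt = 17/3.
Total area = 112/3 + 17/3 = 43.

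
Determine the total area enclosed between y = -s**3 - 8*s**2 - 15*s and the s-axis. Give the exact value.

The curve meets the s-axis where -s**3 - 8*s**2 - 15*s = 0, i.e. -s*(s + 3)*(s + 5) = 0, at s = -5, -3, 0.
On [-5, -3] the curve lies below the axis; ∫[-5,-3] (-s**3 - 8*s**2 - 15*s) ds = -16/3, giving area 16/3.
On [-3, 0] the curve lies above the axis; ∫[-3,0] (-s**3 - 8*s**2 - 15*s) ds = 63/4, giving area 63/4.
Total area = 16/3 + 63/4 = 253/12.

253/12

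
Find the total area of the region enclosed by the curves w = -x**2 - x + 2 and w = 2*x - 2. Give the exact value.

125/6

Set the curves equal: -x**2 - x + 2 = 2*x - 2, so -x**2 - 3*x + 4 = 0, which factors as -(x - 1)*(x + 4) = 0. The curves meet at x = -4, 1.
On [-4, 1], w = -x**2 - x + 2 is on top; that piece has area ∫[-4,1] (-x**2 - 3*x + 4) dx = 125/6.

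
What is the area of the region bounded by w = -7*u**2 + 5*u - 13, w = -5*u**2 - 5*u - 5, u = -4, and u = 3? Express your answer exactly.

The difference (-7*u**2 + 5*u - 13) - (-5*u**2 - 5*u - 5) = -2*u**2 + 10*u - 8 changes sign at u = 1 inside [-4, 3], so split the integral there.
∫[-4,1] (-2*u**2 + 10*u - 8) du = -475/3; the area of that piece is 475/3.
∫[1,3] (-2*u**2 + 10*u - 8) du = 20/3.
Total area = 475/3 + 20/3 = 165.

165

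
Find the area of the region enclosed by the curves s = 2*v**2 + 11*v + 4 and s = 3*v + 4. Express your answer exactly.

64/3

Both boundary curves give s as a function of v, so integrate with respect to v. Setting them equal: 2*v**2 + 8*v = 0, i.e. 2*v*(v + 4) = 0, so they meet at v = -4, 0.
For v in [-4, 0], s = 2*v**2 + 11*v + 4 is on the left; area = ∫[-4,0] (-(2*v**2 + 8*v)) dv = 64/3.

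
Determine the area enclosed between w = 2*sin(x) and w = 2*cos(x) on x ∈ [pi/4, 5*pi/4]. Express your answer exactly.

4*sqrt(2)

On [pi/4, 5*pi/4], (2*sin(x)) - (2*cos(x)) = 2*sin(x) - 2*cos(x) is ≥ 0 throughout, so the area is a single integral of |2*sin(x) - 2*cos(x)|.
∫[pi/4,5*pi/4] (2*sin(x) - 2*cos(x)) dx = 4*sqrt(2).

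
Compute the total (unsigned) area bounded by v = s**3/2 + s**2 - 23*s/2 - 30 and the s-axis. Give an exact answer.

The curve meets the s-axis where s**3/2 + s**2 - 23*s/2 - 30 = 0, i.e. (s - 5)*(s + 3)*(s + 4)/2 = 0, at s = -4, -3, 5.
On [-4, -3] the curve lies above the axis; ∫[-4,-3] (s**3/2 + s**2 - 23*s/2 - 30) ds = 17/24, giving area 17/24.
On [-3, 5] the curve lies below the axis; ∫[-3,5] (s**3/2 + s**2 - 23*s/2 - 30) ds = -640/3, giving area 640/3.
Total area = 17/24 + 640/3 = 5137/24.

5137/24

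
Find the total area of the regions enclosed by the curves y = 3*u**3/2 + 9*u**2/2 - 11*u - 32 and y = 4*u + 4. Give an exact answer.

1221/8

Set the curves equal: 3*u**3/2 + 9*u**2/2 - 11*u - 32 = 4*u + 4, so 3*u**3/2 + 9*u**2/2 - 15*u - 36 = 0, which factors as 3*(u - 3)*(u + 2)*(u + 4)/2 = 0. The curves meet at u = -4, -2, 3.
On [-4, -2], y = 3*u**3/2 + 9*u**2/2 - 11*u - 32 is on top; that piece has area ∫[-4,-2] (3*u**3/2 + 9*u**2/2 - 15*u - 36) du = 12.
On [-2, 3], y = 4*u + 4 is on top; that piece has area ∫[-2,3] (-(3*u**3/2 + 9*u**2/2 - 15*u - 36)) du = 1125/8.
Total enclosed area = 12 + 1125/8 = 1221/8.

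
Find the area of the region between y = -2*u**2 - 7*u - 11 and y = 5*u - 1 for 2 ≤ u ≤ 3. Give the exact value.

158/3

On [2, 3], (-2*u**2 - 7*u - 11) - (5*u - 1) = -2*u**2 - 12*u - 10 is ≤ 0 throughout, so the area is a single integral of |-2*u**2 - 12*u - 10|.
∫[2,3] (-2*u**2 - 12*u - 10) du = -158/3; the area of that piece is 158/3.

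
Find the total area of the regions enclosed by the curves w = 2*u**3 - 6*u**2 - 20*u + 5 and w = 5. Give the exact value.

Set the curves equal: 2*u**3 - 6*u**2 - 20*u + 5 = 5, so 2*u**3 - 6*u**2 - 20*u = 0, which factors as 2*u*(u - 5)*(u + 2) = 0. The curves meet at u = -2, 0, 5.
On [-2, 0], w = 2*u**3 - 6*u**2 - 20*u + 5 is on top; that piece has area ∫[-2,0] (2*u**3 - 6*u**2 - 20*u) du = 16.
On [0, 5], w = 5 is on top; that piece has area ∫[0,5] (-(2*u**3 - 6*u**2 - 20*u)) du = 375/2.
Total enclosed area = 16 + 375/2 = 407/2.

407/2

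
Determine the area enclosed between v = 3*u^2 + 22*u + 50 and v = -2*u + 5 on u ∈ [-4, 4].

The difference (3*u^2 + 22*u + 50) - (-2*u + 5) = 3*u^2 + 24*u + 45 changes sign at u = -3 inside [-4, 4], so split the integral there.
∫[-4,-3] (3*u^2 + 24*u + 45) du = -2; the area of that piece is 2.
∫[-3,4] (3*u^2 + 24*u + 45) du = 490.
Total area = 2 + 490 = 492.

492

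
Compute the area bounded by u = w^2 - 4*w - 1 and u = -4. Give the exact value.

Both boundary curves give u as a function of w, so integrate with respect to w. Setting them equal: w^2 - 4*w + 3 = 0, i.e. (w - 3)*(w - 1) = 0, so they meet at w = 1, 3.
For w in [1, 3], u = w^2 - 4*w - 1 is on the left; area = ∫[1,3] (-(w^2 - 4*w + 3)) dw = 4/3.

4/3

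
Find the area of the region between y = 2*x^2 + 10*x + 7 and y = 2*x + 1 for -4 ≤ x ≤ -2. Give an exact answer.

The difference (2*x^2 + 10*x + 7) - (2*x + 1) = 2*x^2 + 8*x + 6 changes sign at x = -3 inside [-4, -2], so split the integral there.
∫[-4,-3] (2*x^2 + 8*x + 6) dx = 8/3.
∫[-3,-2] (2*x^2 + 8*x + 6) dx = -4/3; the area of that piece is 4/3.
Total area = 8/3 + 4/3 = 4.

4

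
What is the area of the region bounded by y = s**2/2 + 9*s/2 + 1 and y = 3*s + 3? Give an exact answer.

125/12

Set the curves equal: s**2/2 + 9*s/2 + 1 = 3*s + 3, so s**2/2 + 3*s/2 - 2 = 0, which factors as (s - 1)*(s + 4)/2 = 0. The curves meet at s = -4, 1.
On [-4, 1], y = 3*s + 3 is on top; that piece has area ∫[-4,1] (-(s**2/2 + 3*s/2 - 2)) ds = 125/12.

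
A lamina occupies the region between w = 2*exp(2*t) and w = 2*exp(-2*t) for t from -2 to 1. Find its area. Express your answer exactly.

The difference (2*exp(2*t)) - (2*exp(-2*t)) = 2*exp(2*t) - 2*exp(-2*t) changes sign at t = 0 inside [-2, 1], so split the integral there.
∫[-2,0] (2*exp(2*t) - 2*exp(-2*t)) dt = -exp(4) - exp(-4) + 2; the area of that piece is -2 + exp(-4) + exp(4).
∫[0,1] (2*exp(2*t) - 2*exp(-2*t)) dt = -2 + exp(-2) + exp(2).
Total area = (-2 + exp(-4) + exp(4)) + (-2 + exp(-2) + exp(2)) = -4 + exp(-4) + exp(-2) + exp(2) + exp(4).

-4 + exp(-4) + exp(-2) + exp(2) + exp(4)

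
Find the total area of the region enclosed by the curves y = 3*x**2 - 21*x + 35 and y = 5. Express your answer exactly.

Set the curves equal: 3*x**2 - 21*x + 35 = 5, so 3*x**2 - 21*x + 30 = 0, which factors as 3*(x - 5)*(x - 2) = 0. The curves meet at x = 2, 5.
On [2, 5], y = 5 is on top; that piece has area ∫[2,5] (-(3*x**2 - 21*x + 30)) dx = 27/2.

27/2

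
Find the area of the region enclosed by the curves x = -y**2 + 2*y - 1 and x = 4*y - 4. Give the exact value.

Both boundary curves give x as a function of y, so integrate with respect to y. Setting them equal: -y**2 - 2*y + 3 = 0, i.e. -(y - 1)*(y + 3) = 0, so they meet at y = -3, 1.
For y in [-3, 1], x = -y**2 + 2*y - 1 is on the right; area = ∫[-3,1] (-y**2 - 2*y + 3) dy = 32/3.

32/3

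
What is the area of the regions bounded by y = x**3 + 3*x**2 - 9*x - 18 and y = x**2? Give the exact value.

Set the curves equal: x**3 + 3*x**2 - 9*x - 18 = x**2, so x**3 + 2*x**2 - 9*x - 18 = 0, which factors as (x - 3)*(x + 2)*(x + 3) = 0. The curves meet at x = -3, -2, 3.
On [-3, -2], y = x**3 + 3*x**2 - 9*x - 18 is on top; that piece has area ∫[-3,-2] (x**3 + 2*x**2 - 9*x - 18) dx = 11/12.
On [-2, 3], y = x**2 is on top; that piece has area ∫[-2,3] (-(x**3 + 2*x**2 - 9*x - 18)) dx = 875/12.
Total enclosed area = 11/12 + 875/12 = 443/6.

443/6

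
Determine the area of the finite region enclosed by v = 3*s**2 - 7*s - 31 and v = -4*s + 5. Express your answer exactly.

343/2

Set the curves equal: 3*s**2 - 7*s - 31 = -4*s + 5, so 3*s**2 - 3*s - 36 = 0, which factors as 3*(s - 4)*(s + 3) = 0. The curves meet at s = -3, 4.
On [-3, 4], v = -4*s + 5 is on top; that piece has area ∫[-3,4] (-(3*s**2 - 3*s - 36)) ds = 343/2.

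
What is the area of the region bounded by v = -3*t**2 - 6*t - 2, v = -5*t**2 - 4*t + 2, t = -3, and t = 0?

The difference (-3*t**2 - 6*t - 2) - (-5*t**2 - 4*t + 2) = 2*t**2 - 2*t - 4 changes sign at t = -1 inside [-3, 0], so split the integral there.
∫[-3,-1] (2*t**2 - 2*t - 4) dt = 52/3.
∫[-1,0] (2*t**2 - 2*t - 4) dt = -7/3; the area of that piece is 7/3.
Total area = 52/3 + 7/3 = 59/3.

59/3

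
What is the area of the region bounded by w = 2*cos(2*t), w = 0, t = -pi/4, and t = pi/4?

2

On [-pi/4, pi/4], (2*cos(2*t)) - (0) = 2*cos(2*t) is ≥ 0 throughout, so the area is a single integral of |2*cos(2*t)|.
∫[-pi/4,pi/4] (2*cos(2*t)) dt = 2.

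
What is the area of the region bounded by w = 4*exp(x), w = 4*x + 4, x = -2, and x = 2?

-16 - 4*exp(-2) + 4*exp(2)

On [-2, 2], (4*exp(x)) - (4*x + 4) = -4*x + 4*exp(x) - 4 is ≥ 0 throughout, so the area is a single integral of |-4*x + 4*exp(x) - 4|.
∫[-2,2] (-4*x + 4*exp(x) - 4) dx = -16 - 4*exp(-2) + 4*exp(2).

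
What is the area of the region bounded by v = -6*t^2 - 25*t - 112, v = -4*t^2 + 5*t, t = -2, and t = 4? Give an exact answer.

900

On [-2, 4], (-6*t^2 - 25*t - 112) - (-4*t^2 + 5*t) = -2*t^2 - 30*t - 112 is ≤ 0 throughout, so the area is a single integral of |-2*t^2 - 30*t - 112|.
∫[-2,4] (-2*t^2 - 30*t - 112) dt = -900; the area of that piece is 900.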